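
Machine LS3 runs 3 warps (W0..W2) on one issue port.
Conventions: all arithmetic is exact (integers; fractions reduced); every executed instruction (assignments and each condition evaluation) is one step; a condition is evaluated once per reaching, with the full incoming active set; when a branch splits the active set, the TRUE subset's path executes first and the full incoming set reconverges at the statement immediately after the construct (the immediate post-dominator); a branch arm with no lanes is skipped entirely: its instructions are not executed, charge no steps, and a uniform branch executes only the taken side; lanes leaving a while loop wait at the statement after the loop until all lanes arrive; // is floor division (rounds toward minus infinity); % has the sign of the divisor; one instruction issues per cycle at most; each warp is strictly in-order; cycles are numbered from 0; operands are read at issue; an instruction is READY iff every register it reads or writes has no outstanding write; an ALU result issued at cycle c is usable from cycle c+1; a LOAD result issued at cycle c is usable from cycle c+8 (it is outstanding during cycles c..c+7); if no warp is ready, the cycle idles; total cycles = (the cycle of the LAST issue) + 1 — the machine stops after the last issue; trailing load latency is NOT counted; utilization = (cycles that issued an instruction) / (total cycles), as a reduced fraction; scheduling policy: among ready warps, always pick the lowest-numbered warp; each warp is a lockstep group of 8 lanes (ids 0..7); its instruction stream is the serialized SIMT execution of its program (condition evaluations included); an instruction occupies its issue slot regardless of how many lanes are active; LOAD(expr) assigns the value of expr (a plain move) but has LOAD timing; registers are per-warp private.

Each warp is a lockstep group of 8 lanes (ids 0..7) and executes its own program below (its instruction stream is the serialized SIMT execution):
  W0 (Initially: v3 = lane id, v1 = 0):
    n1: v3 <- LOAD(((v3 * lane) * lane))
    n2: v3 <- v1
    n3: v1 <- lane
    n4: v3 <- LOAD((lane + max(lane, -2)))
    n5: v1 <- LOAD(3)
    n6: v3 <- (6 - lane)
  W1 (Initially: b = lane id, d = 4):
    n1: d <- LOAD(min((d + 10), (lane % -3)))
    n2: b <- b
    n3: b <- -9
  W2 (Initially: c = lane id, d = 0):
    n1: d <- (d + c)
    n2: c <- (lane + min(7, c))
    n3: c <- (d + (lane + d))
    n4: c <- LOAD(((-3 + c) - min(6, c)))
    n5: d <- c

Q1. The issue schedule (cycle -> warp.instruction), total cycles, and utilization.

cycle 0: W0.I0
cycle 1: W1.I0
cycle 2: W1.I1
cycle 3: W1.I2
cycle 4: W2.I0
cycle 5: W2.I1
cycle 6: W2.I2
cycle 7: W2.I3
cycle 8: W0.I1
cycle 9: W0.I2
cycle 10: W0.I3
cycle 11: W0.I4
cycle 12: idle
cycle 13: idle
cycle 14: idle
cycle 15: W2.I4
cycle 16: idle
cycle 17: idle
cycle 18: W0.I5

Answer: 19 cycles, utilization 14/19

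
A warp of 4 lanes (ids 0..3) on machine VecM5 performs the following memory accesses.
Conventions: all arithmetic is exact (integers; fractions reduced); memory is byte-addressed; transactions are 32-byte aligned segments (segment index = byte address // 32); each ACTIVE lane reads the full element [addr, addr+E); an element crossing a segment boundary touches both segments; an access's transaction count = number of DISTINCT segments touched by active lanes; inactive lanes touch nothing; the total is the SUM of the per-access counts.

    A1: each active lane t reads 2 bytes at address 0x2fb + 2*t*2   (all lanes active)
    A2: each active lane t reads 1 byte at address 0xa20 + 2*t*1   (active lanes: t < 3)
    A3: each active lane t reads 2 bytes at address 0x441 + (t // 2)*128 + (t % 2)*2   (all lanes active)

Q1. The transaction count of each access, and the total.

A1: 2 transactions
A2: 1 transaction
A3: 2 transactions

Answer: 2,1,2; total 5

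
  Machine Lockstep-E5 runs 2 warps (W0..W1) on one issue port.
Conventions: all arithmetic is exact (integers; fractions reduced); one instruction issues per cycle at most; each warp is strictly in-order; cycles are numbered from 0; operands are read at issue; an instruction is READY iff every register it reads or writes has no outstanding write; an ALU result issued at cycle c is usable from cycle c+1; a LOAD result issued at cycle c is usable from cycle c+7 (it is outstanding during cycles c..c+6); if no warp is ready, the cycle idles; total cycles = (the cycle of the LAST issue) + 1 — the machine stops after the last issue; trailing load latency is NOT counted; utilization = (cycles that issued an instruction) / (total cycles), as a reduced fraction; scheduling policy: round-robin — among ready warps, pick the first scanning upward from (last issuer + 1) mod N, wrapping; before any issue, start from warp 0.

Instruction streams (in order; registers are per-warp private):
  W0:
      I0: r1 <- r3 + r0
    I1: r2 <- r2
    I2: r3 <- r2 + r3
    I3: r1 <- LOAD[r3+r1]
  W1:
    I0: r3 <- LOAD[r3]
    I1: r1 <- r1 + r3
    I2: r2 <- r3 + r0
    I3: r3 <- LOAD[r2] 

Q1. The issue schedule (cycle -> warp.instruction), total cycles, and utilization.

cycle 0: W0.I0
cycle 1: W1.I0
cycle 2: W0.I1
cycle 3: W0.I2
cycle 4: W0.I3
cycle 5: idle
cycle 6: idle
cycle 7: idle
cycle 8: W1.I1
cycle 9: W1.I2
cycle 10: W1.I3

Answer: 11 cycles, utilization 8/11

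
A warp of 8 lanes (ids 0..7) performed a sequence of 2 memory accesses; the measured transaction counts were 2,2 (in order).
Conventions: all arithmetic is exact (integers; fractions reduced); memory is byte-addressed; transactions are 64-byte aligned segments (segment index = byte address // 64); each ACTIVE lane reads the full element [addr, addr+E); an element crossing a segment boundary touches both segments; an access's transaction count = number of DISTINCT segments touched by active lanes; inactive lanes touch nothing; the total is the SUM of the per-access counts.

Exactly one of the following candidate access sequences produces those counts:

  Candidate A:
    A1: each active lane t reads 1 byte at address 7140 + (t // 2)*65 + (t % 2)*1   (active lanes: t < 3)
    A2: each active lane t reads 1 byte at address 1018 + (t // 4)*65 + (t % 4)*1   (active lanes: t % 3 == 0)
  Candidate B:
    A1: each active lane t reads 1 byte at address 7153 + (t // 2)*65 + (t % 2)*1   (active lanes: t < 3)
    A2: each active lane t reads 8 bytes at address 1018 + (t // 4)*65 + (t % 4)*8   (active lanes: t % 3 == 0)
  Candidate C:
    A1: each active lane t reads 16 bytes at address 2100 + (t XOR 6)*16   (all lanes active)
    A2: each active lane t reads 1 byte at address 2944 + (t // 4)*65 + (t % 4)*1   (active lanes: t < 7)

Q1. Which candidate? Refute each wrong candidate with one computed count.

B: A2 gives 3 transactions, not 2
C: A1 gives 3 transactions, not 2
A: all counts match (2,2)

Answer: A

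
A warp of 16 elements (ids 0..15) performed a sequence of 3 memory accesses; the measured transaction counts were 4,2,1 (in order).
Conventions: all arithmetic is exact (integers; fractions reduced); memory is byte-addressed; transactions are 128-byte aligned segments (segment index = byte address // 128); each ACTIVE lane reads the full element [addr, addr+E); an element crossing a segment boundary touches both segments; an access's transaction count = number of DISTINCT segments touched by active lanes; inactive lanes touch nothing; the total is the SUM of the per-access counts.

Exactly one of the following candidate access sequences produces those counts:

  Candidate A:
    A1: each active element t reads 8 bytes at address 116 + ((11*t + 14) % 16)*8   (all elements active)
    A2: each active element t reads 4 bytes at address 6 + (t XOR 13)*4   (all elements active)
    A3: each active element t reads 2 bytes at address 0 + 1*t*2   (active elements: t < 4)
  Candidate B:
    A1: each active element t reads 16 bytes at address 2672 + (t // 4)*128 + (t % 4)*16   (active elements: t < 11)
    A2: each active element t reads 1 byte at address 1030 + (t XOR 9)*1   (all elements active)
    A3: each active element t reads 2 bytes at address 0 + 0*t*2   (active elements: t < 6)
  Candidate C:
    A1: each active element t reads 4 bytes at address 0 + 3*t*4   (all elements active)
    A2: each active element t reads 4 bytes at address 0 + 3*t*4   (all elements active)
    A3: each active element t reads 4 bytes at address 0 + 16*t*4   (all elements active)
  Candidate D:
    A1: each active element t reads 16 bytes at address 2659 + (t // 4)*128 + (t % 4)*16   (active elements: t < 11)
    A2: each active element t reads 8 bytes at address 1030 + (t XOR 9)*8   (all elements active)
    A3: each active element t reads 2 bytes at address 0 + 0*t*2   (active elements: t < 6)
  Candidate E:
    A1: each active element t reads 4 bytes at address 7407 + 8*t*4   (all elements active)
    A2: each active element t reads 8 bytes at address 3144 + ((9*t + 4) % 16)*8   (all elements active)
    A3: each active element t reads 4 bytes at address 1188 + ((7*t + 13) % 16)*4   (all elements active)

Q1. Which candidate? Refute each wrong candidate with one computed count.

A: A1 gives 2 transactions, not 4
B: A2 gives 1 transaction, not 2
C: A1 gives 2 transactions, not 4
E: A1 gives 5 transactions, not 4
D: all counts match (4,2,1)

Answer: D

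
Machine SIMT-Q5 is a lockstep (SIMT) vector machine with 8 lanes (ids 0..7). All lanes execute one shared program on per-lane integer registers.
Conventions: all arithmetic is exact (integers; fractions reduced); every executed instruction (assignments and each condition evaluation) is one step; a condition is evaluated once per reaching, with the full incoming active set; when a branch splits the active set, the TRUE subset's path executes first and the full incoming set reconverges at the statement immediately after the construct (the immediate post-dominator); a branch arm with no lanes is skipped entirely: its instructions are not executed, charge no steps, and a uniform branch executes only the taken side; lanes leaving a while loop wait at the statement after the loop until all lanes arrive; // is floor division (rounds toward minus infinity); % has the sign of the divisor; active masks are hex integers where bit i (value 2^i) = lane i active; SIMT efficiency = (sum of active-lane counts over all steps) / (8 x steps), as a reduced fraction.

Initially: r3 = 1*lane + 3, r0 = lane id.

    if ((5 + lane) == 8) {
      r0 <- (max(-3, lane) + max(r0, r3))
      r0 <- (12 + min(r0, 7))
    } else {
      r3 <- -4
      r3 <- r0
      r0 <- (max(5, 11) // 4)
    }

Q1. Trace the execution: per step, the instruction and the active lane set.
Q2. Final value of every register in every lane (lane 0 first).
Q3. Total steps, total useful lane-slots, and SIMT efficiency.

step 0: eval ((5 + lane) == 8)       0xff
step 1: r0 <- (max(-3, lane) + max(r0, r3)) 0x08
step 2: r0 <- (12 + min(r0, 7))      0x08
step 3: r3 <- -4                     0xf7
step 4: r3 <- r0                     0xf7
step 5: r0 <- (max(5, 11) // 4)      0xf7

Answer: 6 steps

r3: 0,1,2,6,4,5,6,7
r0: 2,2,2,19,2,2,2,2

steps = 6; useful = 31; efficiency = 31/48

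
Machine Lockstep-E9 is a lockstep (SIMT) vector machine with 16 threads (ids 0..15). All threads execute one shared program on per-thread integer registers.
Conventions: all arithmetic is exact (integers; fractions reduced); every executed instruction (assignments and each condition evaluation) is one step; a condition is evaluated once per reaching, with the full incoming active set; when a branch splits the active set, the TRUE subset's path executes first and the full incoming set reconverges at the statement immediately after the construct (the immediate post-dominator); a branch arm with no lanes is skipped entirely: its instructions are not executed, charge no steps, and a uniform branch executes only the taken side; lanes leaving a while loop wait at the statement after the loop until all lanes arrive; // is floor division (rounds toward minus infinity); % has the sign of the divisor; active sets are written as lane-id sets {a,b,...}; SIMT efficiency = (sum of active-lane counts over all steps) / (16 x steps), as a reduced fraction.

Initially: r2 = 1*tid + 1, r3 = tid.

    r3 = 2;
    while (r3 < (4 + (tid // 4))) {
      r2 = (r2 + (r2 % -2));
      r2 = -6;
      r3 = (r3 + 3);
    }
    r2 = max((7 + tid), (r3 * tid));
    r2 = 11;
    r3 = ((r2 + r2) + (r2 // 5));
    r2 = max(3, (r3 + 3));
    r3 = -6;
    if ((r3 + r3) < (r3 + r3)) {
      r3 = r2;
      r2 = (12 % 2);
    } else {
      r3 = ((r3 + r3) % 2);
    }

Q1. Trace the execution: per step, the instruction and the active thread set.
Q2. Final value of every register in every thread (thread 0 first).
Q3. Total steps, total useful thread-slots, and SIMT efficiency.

step 0: r3 <- 2                      {0,1,2,3,4,5,6,7,8,9,10,11,12,13,14,15}
step 1: eval (r3 < (4 + (tid // 4))) {0,1,2,3,4,5,6,7,8,9,10,11,12,13,14,15}
step 2: r2 <- (r2 + (r2 % -2))       {0,1,2,3,4,5,6,7,8,9,10,11,12,13,14,15}
step 3: r2 <- -6                     {0,1,2,3,4,5,6,7,8,9,10,11,12,13,14,15}
step 4: r3 <- (r3 + 3)               {0,1,2,3,4,5,6,7,8,9,10,11,12,13,14,15}
step 5: eval (r3 < (4 + (tid // 4))) {0,1,2,3,4,5,6,7,8,9,10,11,12,13,14,15}
step 6: r2 <- (r2 + (r2 % -2))       {8,9,10,11,12,13,14,15}
step 7: r2 <- -6                     {8,9,10,11,12,13,14,15}
step 8: r3 <- (r3 + 3)               {8,9,10,11,12,13,14,15}
step 9: eval (r3 < (4 + (tid // 4))) {8,9,10,11,12,13,14,15}
step 10: r2 <- max((7 + tid), (r3 * tid)) {0,1,2,3,4,5,6,7,8,9,10,11,12,13,14,15}
step 11: r2 <- 11                     {0,1,2,3,4,5,6,7,8,9,10,11,12,13,14,15}
step 12: r3 <- ((r2 + r2) + (r2 // 5)) {0,1,2,3,4,5,6,7,8,9,10,11,12,13,14,15}
step 13: r2 <- max(3, (r3 + 3))       {0,1,2,3,4,5,6,7,8,9,10,11,12,13,14,15}
step 14: r3 <- -6                     {0,1,2,3,4,5,6,7,8,9,10,11,12,13,14,15}
step 15: eval ((r3 + r3) < (r3 + r3)) {0,1,2,3,4,5,6,7,8,9,10,11,12,13,14,15}
step 16: r3 <- ((r3 + r3) % 2)        {0,1,2,3,4,5,6,7,8,9,10,11,12,13,14,15}

Answer: 17 steps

r2: 27,27,27,27,27,27,27,27,27,27,27,27,27,27,27,27
r3: 0,0,0,0,0,0,0,0,0,0,0,0,0,0,0,0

steps = 17; useful = 240; efficiency = 240/272 = 15/17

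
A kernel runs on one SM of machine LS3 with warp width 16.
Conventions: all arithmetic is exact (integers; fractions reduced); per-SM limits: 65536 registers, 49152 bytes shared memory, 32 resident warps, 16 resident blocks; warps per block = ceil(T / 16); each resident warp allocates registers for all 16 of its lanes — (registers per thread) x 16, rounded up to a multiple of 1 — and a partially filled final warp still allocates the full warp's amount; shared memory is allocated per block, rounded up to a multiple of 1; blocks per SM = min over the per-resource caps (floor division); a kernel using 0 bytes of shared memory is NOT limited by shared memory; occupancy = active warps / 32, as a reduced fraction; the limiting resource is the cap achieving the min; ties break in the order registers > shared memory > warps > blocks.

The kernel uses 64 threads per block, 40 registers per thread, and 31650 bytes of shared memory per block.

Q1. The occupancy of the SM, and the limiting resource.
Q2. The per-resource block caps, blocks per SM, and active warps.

Answer: occupancy 1/8, limited by shared memory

registers: 25 blocks
shared memory: 1 block
warps: 8 blocks
blocks: 16 blocks

Answer: 1 block, 4 active warps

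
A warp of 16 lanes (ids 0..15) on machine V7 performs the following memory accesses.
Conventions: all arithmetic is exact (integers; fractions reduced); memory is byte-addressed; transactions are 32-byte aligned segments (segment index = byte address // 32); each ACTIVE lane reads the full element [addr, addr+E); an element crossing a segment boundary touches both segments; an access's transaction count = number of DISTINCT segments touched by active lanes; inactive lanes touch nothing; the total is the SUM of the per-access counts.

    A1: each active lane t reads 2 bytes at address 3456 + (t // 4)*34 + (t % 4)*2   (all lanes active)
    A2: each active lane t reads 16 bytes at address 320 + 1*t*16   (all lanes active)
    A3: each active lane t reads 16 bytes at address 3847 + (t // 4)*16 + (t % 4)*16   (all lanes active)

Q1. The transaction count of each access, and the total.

A1: 4 transactions
A2: 8 transactions
A3: 4 transactions

Answer: 4,8,4; total 16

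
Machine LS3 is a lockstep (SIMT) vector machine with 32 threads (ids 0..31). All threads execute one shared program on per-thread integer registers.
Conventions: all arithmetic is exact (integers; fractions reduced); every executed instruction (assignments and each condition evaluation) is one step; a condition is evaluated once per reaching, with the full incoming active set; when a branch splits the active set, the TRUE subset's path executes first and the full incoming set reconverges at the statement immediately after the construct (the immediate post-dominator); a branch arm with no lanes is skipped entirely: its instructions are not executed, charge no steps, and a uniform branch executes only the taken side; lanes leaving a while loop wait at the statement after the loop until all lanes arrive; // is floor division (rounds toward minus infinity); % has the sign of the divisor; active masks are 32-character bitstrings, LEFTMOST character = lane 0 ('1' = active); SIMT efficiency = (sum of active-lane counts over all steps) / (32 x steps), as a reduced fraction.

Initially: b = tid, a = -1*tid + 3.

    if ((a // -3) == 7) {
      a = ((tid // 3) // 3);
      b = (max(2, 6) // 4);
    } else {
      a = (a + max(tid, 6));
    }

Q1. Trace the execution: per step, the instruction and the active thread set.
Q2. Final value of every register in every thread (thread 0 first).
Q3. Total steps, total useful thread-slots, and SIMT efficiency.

step 0: eval ((a // -3) == 7)        11111111111111111111111111111111
step 1: a <- ((tid // 3) // 3)       00000000000000000000000011100000
step 2: b <- (max(2, 6) // 4)        00000000000000000000000011100000
step 3: a <- (a + max(tid, 6))       11111111111111111111111100011111

Answer: 4 steps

b: 0,1,2,3,4,5,6,7,8,9,10,11,12,13,14,15,16,17,18,19,20,21,22,23,1,1,1,27,28,29,30,31
a: 9,8,7,6,5,4,3,3,3,3,3,3,3,3,3,3,3,3,3,3,3,3,3,3,2,2,2,3,3,3,3,3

steps = 4; useful = 67; efficiency = 67/128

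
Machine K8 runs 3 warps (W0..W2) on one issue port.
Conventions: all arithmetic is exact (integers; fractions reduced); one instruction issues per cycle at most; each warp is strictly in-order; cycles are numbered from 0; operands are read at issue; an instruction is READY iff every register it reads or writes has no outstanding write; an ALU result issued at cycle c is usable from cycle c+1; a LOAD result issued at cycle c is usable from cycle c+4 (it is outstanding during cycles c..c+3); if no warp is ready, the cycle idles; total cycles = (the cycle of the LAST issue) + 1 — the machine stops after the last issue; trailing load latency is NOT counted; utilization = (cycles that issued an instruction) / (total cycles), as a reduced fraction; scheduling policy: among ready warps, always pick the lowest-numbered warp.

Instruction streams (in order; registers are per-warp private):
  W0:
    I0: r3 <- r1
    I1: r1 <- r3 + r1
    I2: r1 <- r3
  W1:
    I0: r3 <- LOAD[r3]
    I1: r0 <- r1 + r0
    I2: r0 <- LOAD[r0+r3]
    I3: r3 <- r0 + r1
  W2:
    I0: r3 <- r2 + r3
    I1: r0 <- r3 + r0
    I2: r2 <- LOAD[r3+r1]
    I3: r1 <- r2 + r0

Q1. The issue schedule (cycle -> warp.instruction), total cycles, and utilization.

cycle 0: W0.I0
cycle 1: W0.I1
cycle 2: W0.I2
cycle 3: W1.I0
cycle 4: W1.I1
cycle 5: W2.I0
cycle 6: W2.I1
cycle 7: W1.I2
cycle 8: W2.I2
cycle 9: idle
cycle 10: idle
cycle 11: W1.I3
cycle 12: W2.I3

Answer: 13 cycles, utilization 11/13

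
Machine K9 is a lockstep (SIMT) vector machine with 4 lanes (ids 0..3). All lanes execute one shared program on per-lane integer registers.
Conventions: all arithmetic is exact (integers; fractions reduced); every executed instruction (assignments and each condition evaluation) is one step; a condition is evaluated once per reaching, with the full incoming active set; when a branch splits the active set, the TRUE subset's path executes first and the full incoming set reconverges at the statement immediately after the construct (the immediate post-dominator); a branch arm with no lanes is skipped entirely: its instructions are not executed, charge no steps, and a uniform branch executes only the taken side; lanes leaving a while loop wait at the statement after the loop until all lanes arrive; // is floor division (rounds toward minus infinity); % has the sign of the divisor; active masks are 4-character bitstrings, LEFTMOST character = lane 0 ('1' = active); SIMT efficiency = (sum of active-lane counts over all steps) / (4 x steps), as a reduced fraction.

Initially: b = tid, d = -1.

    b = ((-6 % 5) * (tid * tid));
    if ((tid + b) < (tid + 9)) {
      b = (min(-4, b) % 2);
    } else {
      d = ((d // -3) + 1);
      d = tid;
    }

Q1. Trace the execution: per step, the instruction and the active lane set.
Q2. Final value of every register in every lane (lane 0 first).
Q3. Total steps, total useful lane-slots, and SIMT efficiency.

step 0: b <- ((-6 % 5) * (tid * tid)) 1111
step 1: eval ((tid + b) < (tid + 9)) 1111
step 2: b <- (min(-4, b) % 2)        1100
step 3: d <- ((d // -3) + 1)         0011
step 4: d <- tid                     0011

Answer: 5 steps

b: 0,0,16,36
d: -1,-1,2,3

steps = 5; useful = 14; efficiency = 14/20 = 7/10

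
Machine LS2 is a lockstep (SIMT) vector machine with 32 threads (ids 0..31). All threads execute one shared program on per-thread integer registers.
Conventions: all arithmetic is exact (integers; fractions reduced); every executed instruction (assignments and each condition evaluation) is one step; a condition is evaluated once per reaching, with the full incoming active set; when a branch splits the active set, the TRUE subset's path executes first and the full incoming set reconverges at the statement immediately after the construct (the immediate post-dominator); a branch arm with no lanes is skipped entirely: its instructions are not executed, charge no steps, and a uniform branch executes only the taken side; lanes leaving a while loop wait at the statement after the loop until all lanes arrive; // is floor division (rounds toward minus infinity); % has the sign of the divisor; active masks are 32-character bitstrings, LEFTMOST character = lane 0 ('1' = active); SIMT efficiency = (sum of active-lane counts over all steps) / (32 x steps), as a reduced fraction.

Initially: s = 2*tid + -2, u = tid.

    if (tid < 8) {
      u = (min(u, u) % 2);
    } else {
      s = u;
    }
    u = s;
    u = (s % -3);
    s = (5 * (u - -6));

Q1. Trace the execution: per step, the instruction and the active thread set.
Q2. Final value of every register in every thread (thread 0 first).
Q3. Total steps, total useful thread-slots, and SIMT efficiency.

step 0: eval (tid < 8)               11111111111111111111111111111111
step 1: u <- (min(u, u) % 2)         11111111000000000000000000000000
step 2: s <- u                       00000000111111111111111111111111
step 3: u <- s                       11111111111111111111111111111111
step 4: u <- (s % -3)                11111111111111111111111111111111
step 5: s <- (5 * (u - -6))          11111111111111111111111111111111

Answer: 6 steps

s: 20,30,25,20,30,25,20,30,25,30,20,25,30,20,25,30,20,25,30,20,25,30,20,25,30,20,25,30,20,25,30,20
u: -2,0,-1,-2,0,-1,-2,0,-1,0,-2,-1,0,-2,-1,0,-2,-1,0,-2,-1,0,-2,-1,0,-2,-1,0,-2,-1,0,-2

steps = 6; useful = 160; efficiency = 160/192 = 5/6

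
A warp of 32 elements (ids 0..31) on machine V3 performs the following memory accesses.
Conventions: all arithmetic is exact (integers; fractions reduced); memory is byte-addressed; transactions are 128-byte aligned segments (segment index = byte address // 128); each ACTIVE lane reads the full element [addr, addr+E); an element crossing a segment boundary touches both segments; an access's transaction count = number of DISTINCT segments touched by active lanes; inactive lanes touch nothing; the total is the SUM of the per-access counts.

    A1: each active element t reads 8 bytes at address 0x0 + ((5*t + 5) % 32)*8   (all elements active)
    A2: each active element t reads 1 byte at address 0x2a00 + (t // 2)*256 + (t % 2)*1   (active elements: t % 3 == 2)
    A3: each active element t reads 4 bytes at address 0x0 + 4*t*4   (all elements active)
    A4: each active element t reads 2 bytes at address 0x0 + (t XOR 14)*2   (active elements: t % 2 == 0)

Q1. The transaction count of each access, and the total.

A1: 2 transactions
A2: 10 transactions
A3: 4 transactions
A4: 1 transaction

Answer: 2,10,4,1; total 17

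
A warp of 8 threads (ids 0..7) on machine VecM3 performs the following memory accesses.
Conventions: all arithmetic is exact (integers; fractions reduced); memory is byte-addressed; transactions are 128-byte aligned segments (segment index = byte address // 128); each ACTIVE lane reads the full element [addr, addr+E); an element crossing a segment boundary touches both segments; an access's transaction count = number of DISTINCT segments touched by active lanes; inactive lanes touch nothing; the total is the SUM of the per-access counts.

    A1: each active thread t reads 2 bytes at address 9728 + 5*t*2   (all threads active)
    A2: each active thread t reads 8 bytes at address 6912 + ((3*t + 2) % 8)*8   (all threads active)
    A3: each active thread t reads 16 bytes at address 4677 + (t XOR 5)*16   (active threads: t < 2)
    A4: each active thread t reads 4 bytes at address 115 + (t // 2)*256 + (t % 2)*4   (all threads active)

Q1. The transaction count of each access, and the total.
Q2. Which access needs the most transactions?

A1: 1 transaction
A2: 1 transaction
A3: 1 transaction
A4: 4 transactions

Answer: 1,1,1,4; total 7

Answer: A4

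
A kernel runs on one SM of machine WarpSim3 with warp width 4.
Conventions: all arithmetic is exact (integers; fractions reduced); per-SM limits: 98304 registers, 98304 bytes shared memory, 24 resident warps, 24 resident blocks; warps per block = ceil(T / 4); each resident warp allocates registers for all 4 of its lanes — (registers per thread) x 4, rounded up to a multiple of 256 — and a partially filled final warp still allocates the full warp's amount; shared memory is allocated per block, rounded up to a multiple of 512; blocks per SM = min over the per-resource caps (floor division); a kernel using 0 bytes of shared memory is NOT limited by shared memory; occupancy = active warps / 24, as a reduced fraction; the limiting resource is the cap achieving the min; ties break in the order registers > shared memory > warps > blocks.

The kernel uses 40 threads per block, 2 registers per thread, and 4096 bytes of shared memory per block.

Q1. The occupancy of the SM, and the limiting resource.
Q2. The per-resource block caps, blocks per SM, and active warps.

Answer: occupancy 5/6, limited by warps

registers: 38 blocks
shared memory: 24 blocks
warps: 2 blocks
blocks: 24 blocks

Answer: 2 blocks, 20 active warps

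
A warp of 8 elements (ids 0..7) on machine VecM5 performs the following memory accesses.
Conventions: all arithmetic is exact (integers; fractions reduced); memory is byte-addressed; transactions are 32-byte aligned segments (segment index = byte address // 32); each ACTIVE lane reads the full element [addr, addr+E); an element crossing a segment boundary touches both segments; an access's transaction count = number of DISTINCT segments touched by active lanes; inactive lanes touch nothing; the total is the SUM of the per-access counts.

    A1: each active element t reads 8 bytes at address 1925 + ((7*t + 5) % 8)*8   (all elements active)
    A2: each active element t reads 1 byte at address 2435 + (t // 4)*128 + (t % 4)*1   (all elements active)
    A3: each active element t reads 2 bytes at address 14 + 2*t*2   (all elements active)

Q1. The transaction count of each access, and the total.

A1: 3 transactions
A2: 2 transactions
A3: 2 transactions

Answer: 3,2,2; total 7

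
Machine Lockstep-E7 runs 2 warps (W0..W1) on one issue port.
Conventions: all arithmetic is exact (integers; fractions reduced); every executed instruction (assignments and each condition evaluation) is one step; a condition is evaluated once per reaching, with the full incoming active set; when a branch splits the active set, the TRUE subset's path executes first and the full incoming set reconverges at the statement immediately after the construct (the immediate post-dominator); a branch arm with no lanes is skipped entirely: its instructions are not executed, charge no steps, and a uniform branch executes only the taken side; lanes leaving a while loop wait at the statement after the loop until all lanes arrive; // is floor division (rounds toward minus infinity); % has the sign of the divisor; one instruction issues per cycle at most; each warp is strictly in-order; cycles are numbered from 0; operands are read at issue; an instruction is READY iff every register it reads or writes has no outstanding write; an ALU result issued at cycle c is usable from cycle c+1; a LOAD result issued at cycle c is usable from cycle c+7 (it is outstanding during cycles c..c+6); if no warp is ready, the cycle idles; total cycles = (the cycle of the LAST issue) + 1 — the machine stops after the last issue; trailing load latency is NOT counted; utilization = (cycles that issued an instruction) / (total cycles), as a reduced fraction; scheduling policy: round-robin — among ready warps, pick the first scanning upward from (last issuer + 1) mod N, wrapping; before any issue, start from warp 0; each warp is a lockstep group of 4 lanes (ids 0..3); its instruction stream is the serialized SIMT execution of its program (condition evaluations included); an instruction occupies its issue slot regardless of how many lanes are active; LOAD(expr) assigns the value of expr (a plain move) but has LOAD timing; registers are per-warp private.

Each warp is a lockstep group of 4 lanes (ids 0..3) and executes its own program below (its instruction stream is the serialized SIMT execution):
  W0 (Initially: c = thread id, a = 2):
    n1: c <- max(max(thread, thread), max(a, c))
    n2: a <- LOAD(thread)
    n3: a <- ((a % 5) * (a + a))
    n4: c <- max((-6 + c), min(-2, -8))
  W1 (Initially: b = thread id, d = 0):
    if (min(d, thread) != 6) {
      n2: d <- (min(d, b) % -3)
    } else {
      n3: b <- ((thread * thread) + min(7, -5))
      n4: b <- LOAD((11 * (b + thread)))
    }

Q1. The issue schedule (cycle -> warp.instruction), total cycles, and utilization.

cycle 0: W0.I0
cycle 1: W1.I0
cycle 2: W0.I1
cycle 3: W1.I1
cycle 4: idle
cycle 5: idle
cycle 6: idle
cycle 7: idle
cycle 8: idle
cycle 9: W0.I2
cycle 10: W0.I3

Answer: 11 cycles, utilization 6/11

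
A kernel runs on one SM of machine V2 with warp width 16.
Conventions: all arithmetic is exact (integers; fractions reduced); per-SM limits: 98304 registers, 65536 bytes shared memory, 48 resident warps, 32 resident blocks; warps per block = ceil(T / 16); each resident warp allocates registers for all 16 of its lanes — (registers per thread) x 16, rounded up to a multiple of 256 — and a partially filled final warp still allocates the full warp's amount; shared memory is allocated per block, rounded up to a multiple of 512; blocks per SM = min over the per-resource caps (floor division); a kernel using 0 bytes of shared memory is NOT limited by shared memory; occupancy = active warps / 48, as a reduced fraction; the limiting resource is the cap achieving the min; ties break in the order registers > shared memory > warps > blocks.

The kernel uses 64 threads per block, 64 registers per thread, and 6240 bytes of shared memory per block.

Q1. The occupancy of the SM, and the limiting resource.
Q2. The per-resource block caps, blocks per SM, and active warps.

Answer: occupancy 3/4, limited by shared memory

registers: 24 blocks
shared memory: 9 blocks
warps: 12 blocks
blocks: 32 blocks

Answer: 9 blocks, 36 active warps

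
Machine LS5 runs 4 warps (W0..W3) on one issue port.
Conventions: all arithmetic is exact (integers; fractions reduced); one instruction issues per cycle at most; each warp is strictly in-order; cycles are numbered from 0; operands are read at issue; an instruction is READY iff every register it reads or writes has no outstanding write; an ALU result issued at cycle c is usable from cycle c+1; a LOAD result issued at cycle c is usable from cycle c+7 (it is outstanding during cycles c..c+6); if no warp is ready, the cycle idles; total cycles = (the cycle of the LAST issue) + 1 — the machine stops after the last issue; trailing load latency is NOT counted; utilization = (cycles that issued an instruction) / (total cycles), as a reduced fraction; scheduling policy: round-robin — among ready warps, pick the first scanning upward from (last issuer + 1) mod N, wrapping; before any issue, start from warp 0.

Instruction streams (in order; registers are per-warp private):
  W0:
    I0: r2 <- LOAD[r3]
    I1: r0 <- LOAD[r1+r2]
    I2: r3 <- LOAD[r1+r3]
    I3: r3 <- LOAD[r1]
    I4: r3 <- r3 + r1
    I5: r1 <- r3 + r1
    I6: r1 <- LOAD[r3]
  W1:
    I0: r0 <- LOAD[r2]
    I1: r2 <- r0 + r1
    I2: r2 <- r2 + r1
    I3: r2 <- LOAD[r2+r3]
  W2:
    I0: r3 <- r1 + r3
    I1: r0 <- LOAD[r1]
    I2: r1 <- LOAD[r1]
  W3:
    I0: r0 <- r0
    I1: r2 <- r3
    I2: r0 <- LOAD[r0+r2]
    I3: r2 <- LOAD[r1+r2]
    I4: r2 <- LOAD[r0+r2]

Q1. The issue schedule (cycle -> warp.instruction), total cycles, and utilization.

cycle 0: W0.I0
cycle 1: W1.I0
cycle 2: W2.I0
cycle 3: W3.I0
cycle 4: W2.I1
cycle 5: W3.I1
cycle 6: W2.I2
cycle 7: W3.I2
cycle 8: W0.I1
cycle 9: W1.I1
cycle 10: W3.I3
cycle 11: W0.I2
cycle 12: W1.I2
cycle 13: W1.I3
cycle 14: idle
cycle 15: idle
cycle 16: idle
cycle 17: W3.I4
cycle 18: W0.I3
cycle 19: idle
cycle 20: idle
cycle 21: idle
cycle 22: idle
cycle 23: idle
cycle 24: idle
cycle 25: W0.I4
cycle 26: W0.I5
cycle 27: W0.I6

Answer: 28 cycles, utilization 19/28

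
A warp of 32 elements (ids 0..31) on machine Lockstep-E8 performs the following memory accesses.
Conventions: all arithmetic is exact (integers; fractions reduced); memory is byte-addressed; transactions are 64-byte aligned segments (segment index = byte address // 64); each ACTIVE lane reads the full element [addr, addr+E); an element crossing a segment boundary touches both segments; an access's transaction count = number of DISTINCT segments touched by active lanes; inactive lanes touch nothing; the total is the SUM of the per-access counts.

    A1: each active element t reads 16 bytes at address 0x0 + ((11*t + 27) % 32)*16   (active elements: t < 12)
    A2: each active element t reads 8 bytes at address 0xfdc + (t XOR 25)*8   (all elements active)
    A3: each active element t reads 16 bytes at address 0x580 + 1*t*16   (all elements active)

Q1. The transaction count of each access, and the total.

A1: 6 transactions
A2: 5 transactions
A3: 8 transactions

Answer: 6,5,8; total 19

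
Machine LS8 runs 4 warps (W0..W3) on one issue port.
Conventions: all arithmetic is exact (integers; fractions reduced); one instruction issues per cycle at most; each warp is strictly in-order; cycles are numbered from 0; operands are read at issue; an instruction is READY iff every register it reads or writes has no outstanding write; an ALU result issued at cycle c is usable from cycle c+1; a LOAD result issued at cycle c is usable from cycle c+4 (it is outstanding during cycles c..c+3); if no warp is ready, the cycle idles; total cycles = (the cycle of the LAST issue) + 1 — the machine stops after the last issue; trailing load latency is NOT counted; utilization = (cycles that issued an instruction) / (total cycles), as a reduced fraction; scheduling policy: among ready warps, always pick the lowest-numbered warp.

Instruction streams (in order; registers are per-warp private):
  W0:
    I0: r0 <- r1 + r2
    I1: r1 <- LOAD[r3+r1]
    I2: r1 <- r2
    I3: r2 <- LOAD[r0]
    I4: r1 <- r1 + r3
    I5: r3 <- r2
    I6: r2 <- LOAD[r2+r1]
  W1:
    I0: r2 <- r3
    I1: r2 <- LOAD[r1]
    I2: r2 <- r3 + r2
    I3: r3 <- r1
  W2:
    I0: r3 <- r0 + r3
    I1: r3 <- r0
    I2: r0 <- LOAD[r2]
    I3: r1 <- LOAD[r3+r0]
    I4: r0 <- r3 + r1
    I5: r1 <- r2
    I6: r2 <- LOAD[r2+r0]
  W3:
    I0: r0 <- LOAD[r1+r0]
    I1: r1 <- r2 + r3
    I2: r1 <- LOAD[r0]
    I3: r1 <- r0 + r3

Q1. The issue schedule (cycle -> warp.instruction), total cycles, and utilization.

cycle 0: W0.I0
cycle 1: W0.I1
cycle 2: W1.I0
cycle 3: W1.I1
cycle 4: W2.I0
cycle 5: W0.I2
cycle 6: W0.I3
cycle 7: W0.I4
cycle 8: W1.I2
cycle 9: W1.I3
cycle 10: W0.I5
cycle 11: W0.I6
cycle 12: W2.I1
cycle 13: W2.I2
cycle 14: W3.I0
cycle 15: W3.I1
cycle 16: idle
cycle 17: W2.I3
cycle 18: W3.I2
cycle 19: idle
cycle 20: idle
cycle 21: W2.I4
cycle 22: W2.I5
cycle 23: W2.I6
cycle 24: W3.I3

Answer: 25 cycles, utilization 22/25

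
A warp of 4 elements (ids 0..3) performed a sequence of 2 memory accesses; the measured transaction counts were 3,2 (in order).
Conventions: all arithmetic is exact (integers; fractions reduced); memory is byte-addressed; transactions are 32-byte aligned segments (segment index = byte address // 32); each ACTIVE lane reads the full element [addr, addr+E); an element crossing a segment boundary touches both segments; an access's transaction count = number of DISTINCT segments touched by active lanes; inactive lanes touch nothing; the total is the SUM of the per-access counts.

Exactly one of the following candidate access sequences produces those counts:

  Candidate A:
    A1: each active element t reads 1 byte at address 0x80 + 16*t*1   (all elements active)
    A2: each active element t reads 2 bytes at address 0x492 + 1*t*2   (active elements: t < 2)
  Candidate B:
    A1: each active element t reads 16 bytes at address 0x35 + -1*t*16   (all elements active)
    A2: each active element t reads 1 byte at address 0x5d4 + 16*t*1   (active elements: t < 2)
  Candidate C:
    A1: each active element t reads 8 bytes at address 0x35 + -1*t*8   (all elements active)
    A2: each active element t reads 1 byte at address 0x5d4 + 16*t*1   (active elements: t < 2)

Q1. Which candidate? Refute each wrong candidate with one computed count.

A: A1 gives 2 transactions, not 3
C: A1 gives 2 transactions, not 3
B: all counts match (3,2)

Answer: B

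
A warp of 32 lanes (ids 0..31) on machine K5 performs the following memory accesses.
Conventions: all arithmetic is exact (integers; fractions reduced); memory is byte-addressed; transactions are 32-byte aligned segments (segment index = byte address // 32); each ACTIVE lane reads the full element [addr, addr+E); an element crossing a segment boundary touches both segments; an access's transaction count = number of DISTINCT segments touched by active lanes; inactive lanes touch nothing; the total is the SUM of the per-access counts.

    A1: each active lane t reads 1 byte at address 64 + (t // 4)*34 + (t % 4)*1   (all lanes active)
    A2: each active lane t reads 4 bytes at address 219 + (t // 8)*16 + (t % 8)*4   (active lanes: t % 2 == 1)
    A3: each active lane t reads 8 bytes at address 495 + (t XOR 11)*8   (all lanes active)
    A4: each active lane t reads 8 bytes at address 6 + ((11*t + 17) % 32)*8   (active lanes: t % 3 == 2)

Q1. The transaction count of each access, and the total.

A1: 8 transactions
A2: 4 transactions
A3: 9 transactions
A4: 4 transactions

Answer: 8,4,9,4; total 25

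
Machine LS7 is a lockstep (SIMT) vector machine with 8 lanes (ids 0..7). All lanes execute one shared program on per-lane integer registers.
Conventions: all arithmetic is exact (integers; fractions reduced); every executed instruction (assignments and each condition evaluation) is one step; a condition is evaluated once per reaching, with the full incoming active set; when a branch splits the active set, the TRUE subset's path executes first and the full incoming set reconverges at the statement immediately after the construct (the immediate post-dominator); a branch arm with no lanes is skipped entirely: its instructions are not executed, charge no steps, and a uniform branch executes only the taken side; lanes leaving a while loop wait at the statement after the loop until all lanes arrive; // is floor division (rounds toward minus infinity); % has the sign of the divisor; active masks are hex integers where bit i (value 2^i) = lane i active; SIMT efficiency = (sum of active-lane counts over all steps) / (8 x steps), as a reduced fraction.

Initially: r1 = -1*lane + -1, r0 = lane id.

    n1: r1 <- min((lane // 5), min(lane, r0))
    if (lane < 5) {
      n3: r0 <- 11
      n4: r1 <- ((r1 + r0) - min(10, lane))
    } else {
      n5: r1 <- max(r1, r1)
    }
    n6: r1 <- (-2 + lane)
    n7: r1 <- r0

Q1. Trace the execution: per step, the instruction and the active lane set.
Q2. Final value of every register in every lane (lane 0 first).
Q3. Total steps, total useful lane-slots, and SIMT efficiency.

step 0: r1 <- min((lane // 5), min(lane, r0)) 0xff
step 1: eval (lane < 5)              0xff
step 2: r0 <- 11                     0x1f
step 3: r1 <- ((r1 + r0) - min(10, lane)) 0x1f
step 4: r1 <- max(r1, r1)            0xe0
step 5: r1 <- (-2 + lane)            0xff
step 6: r1 <- r0                     0xff

Answer: 7 steps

r1: 11,11,11,11,11,5,6,7
r0: 11,11,11,11,11,5,6,7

steps = 7; useful = 45; efficiency = 45/56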